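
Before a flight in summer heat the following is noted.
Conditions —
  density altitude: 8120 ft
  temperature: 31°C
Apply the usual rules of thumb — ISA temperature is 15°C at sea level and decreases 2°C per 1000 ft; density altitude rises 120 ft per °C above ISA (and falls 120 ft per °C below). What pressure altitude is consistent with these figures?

DA = PA + 120 × (OAT − (15 − 2·PA/1000)) = PA + 120·OAT − 1800 + 0.24·PA = 1.24·PA + 120·OAT − 1800.
So 1.24·PA = 8120 − 120 × 31 + 1800 = 6200.
PA = 6200 / 1.24 = 5000 ft.

5000 ft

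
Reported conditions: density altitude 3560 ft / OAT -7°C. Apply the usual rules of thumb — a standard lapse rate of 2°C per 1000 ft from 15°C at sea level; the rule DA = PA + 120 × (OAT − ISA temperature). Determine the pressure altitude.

5000 ft

DA = PA + 120 × (OAT − (15 − 2·PA/1000)) = PA + 120·OAT − 1800 + 0.24·PA = 1.24·PA + 120·OAT − 1800.
So 1.24·PA = 3560 − 120 × (-7) + 1800 = 6200.
PA = 6200 / 1.24 = 5000 ft.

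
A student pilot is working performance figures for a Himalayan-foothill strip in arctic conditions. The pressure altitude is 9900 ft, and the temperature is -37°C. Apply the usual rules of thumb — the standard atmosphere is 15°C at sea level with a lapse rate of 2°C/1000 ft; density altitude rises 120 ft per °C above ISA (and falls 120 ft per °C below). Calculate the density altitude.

6036 ft

ISA temperature at 9900 ft = 15 − 2 × (9900/1000) = -4.8°C.
ISA deviation = -37 − (-4.8) = -32.2°C.
Density altitude = 9900 + 120 × (-32.2) = 9900 + (-3864) = 6036 ft.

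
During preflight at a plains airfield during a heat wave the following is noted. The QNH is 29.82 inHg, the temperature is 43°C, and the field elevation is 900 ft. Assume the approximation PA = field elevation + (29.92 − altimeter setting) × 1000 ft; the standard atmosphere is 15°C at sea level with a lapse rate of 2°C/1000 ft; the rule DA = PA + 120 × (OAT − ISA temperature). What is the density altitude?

4600 ft

Pressure altitude = 900 + (29.92 − 29.82) × 1000 = 900 + (+100) = 1000 ft.
ISA temperature at 1000 ft = 15 − 2 × (1000/1000) = 13°C.
ISA deviation = 43 − 13 = +30°C.
Density altitude = 1000 + 120 × (30) = 4600 ft.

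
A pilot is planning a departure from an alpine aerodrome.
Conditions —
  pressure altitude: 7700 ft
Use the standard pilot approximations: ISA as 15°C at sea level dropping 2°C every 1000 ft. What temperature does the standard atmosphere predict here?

ISA temperature = 15 − 2 × (7700/1000) = 15 − 15.4 = -0.4°C.

-0.4°C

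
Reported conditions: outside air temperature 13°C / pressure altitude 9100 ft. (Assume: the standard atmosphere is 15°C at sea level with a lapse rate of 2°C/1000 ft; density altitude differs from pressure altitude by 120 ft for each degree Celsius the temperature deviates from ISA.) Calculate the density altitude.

11044 ft

ISA temperature at 9100 ft = 15 − 2 × (9100/1000) = -3.2°C.
ISA deviation = 13 − (-3.2) = +16.2°C.
Density altitude = 9100 + 120 × (16.2) = 9100 + (+1944) = 11044 ft.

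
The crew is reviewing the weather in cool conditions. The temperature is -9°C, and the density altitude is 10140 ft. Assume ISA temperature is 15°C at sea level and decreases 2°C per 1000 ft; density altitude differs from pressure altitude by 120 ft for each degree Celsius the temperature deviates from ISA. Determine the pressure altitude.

10500 ft

DA = PA + 120 × (OAT − (15 − 2·PA/1000)) = PA + 120·OAT − 1800 + 0.24·PA = 1.24·PA + 120·OAT − 1800.
So 1.24·PA = 10140 − 120 × (-9) + 1800 = 13020.
PA = 13020 / 1.24 = 10500 ft.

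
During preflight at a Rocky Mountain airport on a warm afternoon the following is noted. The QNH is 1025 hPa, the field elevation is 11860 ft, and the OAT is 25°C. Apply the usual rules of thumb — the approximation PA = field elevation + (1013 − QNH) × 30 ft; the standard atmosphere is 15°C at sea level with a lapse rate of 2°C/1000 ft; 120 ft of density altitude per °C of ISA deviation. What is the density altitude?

15460 ft

Pressure altitude = 11860 + (1013 − 1025) × 30 = 11860 + (-360) = 11500 ft.
ISA temperature at 11500 ft = 15 − 2 × (11500/1000) = -8°C.
ISA deviation = 25 − (-8) = +33°C.
Density altitude = 11500 + 120 × (33) = 15460 ft.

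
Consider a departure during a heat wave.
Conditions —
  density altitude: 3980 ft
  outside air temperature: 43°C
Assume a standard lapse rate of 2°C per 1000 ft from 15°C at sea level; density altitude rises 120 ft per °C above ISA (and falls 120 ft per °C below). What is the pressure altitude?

DA = PA + 120 × (OAT − (15 − 2·PA/1000)) = PA + 120·OAT − 1800 + 0.24·PA = 1.24·PA + 120·OAT − 1800.
So 1.24·PA = 3980 − 120 × 43 + 1800 = 620.
PA = 620 / 1.24 = 500 ft.

500 ft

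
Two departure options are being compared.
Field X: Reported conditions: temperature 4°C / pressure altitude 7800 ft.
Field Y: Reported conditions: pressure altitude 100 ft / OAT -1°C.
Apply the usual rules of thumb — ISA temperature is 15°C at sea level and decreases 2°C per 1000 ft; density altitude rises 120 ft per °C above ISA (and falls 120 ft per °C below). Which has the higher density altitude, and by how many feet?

Field X: ISA temp = -0.6°C, deviation +4.6°C, DA = 7800 + 120 × 4.6 = 8352 ft.
Field Y: ISA temp = 14.8°C, deviation -15.8°C, DA = 100 + 120 × (-15.8) = -1796 ft.
Field X is higher by 8352 − (-1796) = 10148 ft.

Field X by 10148 ft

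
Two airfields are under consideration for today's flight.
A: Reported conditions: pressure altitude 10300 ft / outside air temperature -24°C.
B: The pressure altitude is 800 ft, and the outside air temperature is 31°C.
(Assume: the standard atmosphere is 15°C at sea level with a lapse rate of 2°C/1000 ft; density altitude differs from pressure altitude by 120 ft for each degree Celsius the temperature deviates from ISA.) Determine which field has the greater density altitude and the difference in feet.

A: ISA temp = -5.6°C, deviation -18.4°C, DA = 10300 + 120 × (-18.4) = 8092 ft.
B: ISA temp = 13.4°C, deviation +17.6°C, DA = 800 + 120 × 17.6 = 2912 ft.
A is higher by 8092 − 2912 = 5180 ft.

A by 5180 ft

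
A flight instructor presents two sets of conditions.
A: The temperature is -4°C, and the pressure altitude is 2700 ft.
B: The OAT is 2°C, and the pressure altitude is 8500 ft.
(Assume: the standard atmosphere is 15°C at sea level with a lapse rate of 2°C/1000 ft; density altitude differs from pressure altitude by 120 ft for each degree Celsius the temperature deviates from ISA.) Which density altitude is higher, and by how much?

B by 7912 ft

A: ISA temp = 9.6°C, deviation -13.6°C, DA = 2700 + 120 × (-13.6) = 1068 ft.
B: ISA temp = -2°C, deviation +4°C, DA = 8500 + 120 × 4 = 8980 ft.
B is higher by 8980 − 1068 = 7912 ft.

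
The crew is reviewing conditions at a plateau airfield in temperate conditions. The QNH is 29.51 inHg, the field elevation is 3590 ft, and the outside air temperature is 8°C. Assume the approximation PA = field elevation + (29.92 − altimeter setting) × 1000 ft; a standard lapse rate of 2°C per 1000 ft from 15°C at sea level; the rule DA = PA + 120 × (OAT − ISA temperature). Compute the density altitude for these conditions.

Pressure altitude = 3590 + (29.92 − 29.51) × 1000 = 3590 + (+410) = 4000 ft.
ISA temperature at 4000 ft = 15 − 2 × (4000/1000) = 7°C.
ISA deviation = 8 − 7 = +1°C.
Density altitude = 4000 + 120 × (1) = 4120 ft.

4120 ft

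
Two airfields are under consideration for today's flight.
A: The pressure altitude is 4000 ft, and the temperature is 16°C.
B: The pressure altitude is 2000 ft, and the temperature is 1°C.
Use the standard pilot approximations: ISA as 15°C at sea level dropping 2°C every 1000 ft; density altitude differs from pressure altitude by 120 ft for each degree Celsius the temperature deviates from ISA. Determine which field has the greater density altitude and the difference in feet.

A by 4280 ft

A: ISA temp = 7°C, deviation +9°C, DA = 4000 + 120 × 9 = 5080 ft.
B: ISA temp = 11°C, deviation -10°C, DA = 2000 + 120 × (-10) = 800 ft.
A is higher by 5080 − 800 = 4280 ft.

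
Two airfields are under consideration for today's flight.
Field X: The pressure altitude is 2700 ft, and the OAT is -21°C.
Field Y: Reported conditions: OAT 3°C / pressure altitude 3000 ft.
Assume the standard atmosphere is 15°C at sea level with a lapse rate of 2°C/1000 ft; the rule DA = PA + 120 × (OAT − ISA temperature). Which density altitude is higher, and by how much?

Field X: ISA temp = 9.6°C, deviation -30.6°C, DA = 2700 + 120 × (-30.6) = -972 ft.
Field Y: ISA temp = 9°C, deviation -6°C, DA = 3000 + 120 × (-6) = 2280 ft.
Field Y is higher by 2280 − (-972) = 3252 ft.

Field Y by 3252 ft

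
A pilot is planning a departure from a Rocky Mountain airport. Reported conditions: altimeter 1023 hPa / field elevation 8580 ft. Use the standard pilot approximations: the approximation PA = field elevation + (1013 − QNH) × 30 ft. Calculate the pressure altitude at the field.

8280 ft

Pressure correction = (1013 − 1023) × 30 = -300 ft.
Pressure altitude = 8580 + (-300) = 8280 ft.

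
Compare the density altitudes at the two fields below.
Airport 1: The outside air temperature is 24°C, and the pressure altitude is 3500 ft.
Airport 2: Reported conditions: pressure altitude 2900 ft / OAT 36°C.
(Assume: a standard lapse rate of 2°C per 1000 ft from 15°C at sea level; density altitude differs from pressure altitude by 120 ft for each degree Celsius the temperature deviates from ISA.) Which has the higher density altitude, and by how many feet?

Airport 2 by 696 ft

Airport 1: ISA temp = 8°C, deviation +16°C, DA = 3500 + 120 × 16 = 5420 ft.
Airport 2: ISA temp = 9.2°C, deviation +26.8°C, DA = 2900 + 120 × 26.8 = 6116 ft.
Airport 2 is higher by 6116 − 5420 = 696 ft.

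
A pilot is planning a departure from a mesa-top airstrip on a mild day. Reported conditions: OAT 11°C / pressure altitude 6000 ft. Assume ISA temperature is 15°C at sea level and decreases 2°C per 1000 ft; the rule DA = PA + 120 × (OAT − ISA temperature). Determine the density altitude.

ISA temperature at 6000 ft = 15 − 2 × (6000/1000) = 3°C.
ISA deviation = 11 − 3 = +8°C.
Density altitude = 6000 + 120 × (8) = 6000 + (+960) = 6960 ft.

6960 ft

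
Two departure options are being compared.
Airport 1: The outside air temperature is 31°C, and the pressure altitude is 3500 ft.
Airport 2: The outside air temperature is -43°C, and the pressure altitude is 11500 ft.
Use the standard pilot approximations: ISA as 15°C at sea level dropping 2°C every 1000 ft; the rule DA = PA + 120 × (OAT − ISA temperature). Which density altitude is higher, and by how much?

Airport 2 by 1040 ft

Airport 1: ISA temp = 8°C, deviation +23°C, DA = 3500 + 120 × 23 = 6260 ft.
Airport 2: ISA temp = -8°C, deviation -35°C, DA = 11500 + 120 × (-35) = 7300 ft.
Airport 2 is higher by 7300 − 6260 = 1040 ft.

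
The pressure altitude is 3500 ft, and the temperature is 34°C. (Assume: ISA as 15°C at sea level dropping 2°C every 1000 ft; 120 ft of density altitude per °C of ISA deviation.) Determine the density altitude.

6620 ft

ISA temperature at 3500 ft = 15 − 2 × (3500/1000) = 8°C.
ISA deviation = 34 − 8 = +26°C.
Density altitude = 3500 + 120 × (26) = 3500 + (+3120) = 6620 ft.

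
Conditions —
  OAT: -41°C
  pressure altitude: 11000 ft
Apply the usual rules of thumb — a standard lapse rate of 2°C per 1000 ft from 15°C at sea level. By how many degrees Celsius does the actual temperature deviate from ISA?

ISA temperature at 11000 ft = 15 − 2 × (11000/1000) = -7°C.
Deviation = OAT − ISA = -41 − (-7) = -34°C.

ISA-34°C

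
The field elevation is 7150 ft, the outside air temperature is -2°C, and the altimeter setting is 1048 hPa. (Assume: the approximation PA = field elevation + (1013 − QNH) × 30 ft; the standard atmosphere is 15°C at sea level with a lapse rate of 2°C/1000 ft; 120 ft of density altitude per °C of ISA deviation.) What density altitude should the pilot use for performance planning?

Pressure altitude = 7150 + (1013 − 1048) × 30 = 7150 + (-1050) = 6100 ft.
ISA temperature at 6100 ft = 15 − 2 × (6100/1000) = 2.8°C.
ISA deviation = -2 − 2.8 = -4.8°C.
Density altitude = 6100 + 120 × (-4.8) = 5524 ft.

5524 ft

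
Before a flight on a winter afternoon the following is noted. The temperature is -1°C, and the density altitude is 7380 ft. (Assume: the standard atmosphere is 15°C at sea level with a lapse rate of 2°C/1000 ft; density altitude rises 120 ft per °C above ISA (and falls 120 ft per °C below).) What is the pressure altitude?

7500 ft

DA = PA + 120 × (OAT − (15 − 2·PA/1000)) = PA + 120·OAT − 1800 + 0.24·PA = 1.24·PA + 120·OAT − 1800.
So 1.24·PA = 7380 − 120 × (-1) + 1800 = 9300.
PA = 9300 / 1.24 = 7500 ft.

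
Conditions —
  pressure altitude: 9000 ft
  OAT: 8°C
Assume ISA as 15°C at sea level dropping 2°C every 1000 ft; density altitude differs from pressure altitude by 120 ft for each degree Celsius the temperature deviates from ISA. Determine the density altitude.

ISA temperature at 9000 ft = 15 − 2 × (9000/1000) = -3°C.
ISA deviation = 8 − (-3) = +11°C.
Density altitude = 9000 + 120 × (11) = 9000 + (+1320) = 10320 ft.

10320 ft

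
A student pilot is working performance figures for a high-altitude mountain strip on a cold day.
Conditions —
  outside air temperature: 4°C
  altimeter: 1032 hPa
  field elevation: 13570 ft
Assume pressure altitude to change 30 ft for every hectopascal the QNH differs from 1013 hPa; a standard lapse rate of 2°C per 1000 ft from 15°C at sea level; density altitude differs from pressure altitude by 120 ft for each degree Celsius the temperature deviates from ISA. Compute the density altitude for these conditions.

14800 ft

Pressure altitude = 13570 + (1013 − 1032) × 30 = 13570 + (-570) = 13000 ft.
ISA temperature at 13000 ft = 15 − 2 × (13000/1000) = -11°C.
ISA deviation = 4 − (-11) = +15°C.
Density altitude = 13000 + 120 × (15) = 14800 ft.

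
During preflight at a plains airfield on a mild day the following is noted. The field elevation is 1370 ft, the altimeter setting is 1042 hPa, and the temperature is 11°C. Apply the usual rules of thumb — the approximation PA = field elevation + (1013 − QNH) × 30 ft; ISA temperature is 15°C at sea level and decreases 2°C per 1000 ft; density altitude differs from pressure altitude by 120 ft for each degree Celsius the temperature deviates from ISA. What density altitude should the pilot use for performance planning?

140 ft

Pressure altitude = 1370 + (1013 − 1042) × 30 = 1370 + (-870) = 500 ft.
ISA temperature at 500 ft = 15 − 2 × (500/1000) = 14°C.
ISA deviation = 11 − 14 = -3°C.
Density altitude = 500 + 120 × (-3) = 140 ft.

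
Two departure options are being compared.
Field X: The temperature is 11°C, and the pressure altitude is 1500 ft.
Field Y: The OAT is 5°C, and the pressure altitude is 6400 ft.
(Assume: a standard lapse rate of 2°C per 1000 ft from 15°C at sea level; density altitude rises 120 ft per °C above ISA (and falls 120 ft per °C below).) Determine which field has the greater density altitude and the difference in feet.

Field Y by 5356 ft

Field X: ISA temp = 12°C, deviation -1°C, DA = 1500 + 120 × (-1) = 1380 ft.
Field Y: ISA temp = 2.2°C, deviation +2.8°C, DA = 6400 + 120 × 2.8 = 6736 ft.
Field Y is higher by 6736 − 1380 = 5356 ft.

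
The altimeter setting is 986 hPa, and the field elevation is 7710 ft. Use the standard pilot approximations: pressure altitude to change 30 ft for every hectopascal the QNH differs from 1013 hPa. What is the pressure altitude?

Pressure correction = (1013 − 986) × 30 = +810 ft.
Pressure altitude = 7710 + (+810) = 8520 ft.

8520 ft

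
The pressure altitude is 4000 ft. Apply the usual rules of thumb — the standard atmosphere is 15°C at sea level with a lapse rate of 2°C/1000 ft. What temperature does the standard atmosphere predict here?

ISA temperature = 15 − 2 × (4000/1000) = 15 − 8 = 7°C.

7°C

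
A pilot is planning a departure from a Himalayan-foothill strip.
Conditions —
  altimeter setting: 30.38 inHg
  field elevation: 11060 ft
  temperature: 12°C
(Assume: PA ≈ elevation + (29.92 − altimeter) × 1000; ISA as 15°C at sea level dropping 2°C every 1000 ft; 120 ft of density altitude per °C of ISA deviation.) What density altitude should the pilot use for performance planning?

12784 ft

Pressure altitude = 11060 + (29.92 − 30.38) × 1000 = 11060 + (-460) = 10600 ft.
ISA temperature at 10600 ft = 15 − 2 × (10600/1000) = -6.2°C.
ISA deviation = 12 − (-6.2) = +18.2°C.
Density altitude = 10600 + 120 × (18.2) = 12784 ft.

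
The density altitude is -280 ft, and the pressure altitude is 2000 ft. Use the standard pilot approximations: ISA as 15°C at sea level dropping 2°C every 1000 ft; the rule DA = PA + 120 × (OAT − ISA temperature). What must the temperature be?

Density altitude − pressure altitude = -280 − 2000 = -2280 ft.
At 120 ft/°C that is an ISA deviation of -2280/120 = -19°C.
ISA temperature at 2000 ft = 15 − 2 × (2000/1000) = 11°C.
OAT = ISA + deviation = 11 + (-19) = -8°C.

-8°C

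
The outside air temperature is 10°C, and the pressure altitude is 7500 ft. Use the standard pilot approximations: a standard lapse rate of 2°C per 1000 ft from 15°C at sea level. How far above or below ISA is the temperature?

ISA temperature at 7500 ft = 15 − 2 × (7500/1000) = 0°C.
Deviation = OAT − ISA = 10 − 0 = +10°C.

ISA+10°C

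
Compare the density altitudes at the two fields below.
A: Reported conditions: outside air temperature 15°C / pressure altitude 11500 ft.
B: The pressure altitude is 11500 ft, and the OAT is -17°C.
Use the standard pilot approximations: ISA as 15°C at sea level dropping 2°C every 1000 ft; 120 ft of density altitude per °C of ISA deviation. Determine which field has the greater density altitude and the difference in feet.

A: ISA temp = -8°C, deviation +23°C, DA = 11500 + 120 × 23 = 14260 ft.
B: ISA temp = -8°C, deviation -9°C, DA = 11500 + 120 × (-9) = 10420 ft.
A is higher by 14260 − 10420 = 3840 ft.

A by 3840 ft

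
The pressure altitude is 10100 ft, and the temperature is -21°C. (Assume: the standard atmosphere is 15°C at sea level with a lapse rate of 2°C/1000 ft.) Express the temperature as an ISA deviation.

ISA temperature at 10100 ft = 15 − 2 × (10100/1000) = -5.2°C.
Deviation = OAT − ISA = -21 − (-5.2) = -15.8°C.

ISA-15.8°C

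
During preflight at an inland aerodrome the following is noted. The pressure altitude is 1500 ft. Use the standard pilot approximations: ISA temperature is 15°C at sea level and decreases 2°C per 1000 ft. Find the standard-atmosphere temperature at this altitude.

ISA temperature = 15 − 2 × (1500/1000) = 15 − 3 = 12°C.

12°C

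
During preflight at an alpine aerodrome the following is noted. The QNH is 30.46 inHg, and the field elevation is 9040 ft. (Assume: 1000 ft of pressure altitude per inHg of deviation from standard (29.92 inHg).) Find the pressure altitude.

8500 ft

Pressure correction = (29.92 − 30.46) × 1000 = -540 ft.
Pressure altitude = 9040 + (-540) = 8500 ft.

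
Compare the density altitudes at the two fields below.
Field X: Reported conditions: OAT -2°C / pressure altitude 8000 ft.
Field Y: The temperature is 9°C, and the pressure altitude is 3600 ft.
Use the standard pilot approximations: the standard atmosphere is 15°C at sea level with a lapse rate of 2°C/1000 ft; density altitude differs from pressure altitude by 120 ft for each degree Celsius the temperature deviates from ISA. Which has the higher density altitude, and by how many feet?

Field X: ISA temp = -1°C, deviation -1°C, DA = 8000 + 120 × (-1) = 7880 ft.
Field Y: ISA temp = 7.8°C, deviation +1.2°C, DA = 3600 + 120 × 1.2 = 3744 ft.
Field X is higher by 7880 − 3744 = 4136 ft.

Field X by 4136 ft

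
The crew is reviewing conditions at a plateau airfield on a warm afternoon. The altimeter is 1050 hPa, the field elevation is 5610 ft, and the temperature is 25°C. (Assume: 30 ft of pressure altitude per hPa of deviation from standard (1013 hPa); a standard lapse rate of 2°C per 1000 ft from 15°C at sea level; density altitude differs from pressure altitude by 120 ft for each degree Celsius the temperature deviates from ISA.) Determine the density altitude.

6780 ft

Pressure altitude = 5610 + (1013 − 1050) × 30 = 5610 + (-1110) = 4500 ft.
ISA temperature at 4500 ft = 15 − 2 × (4500/1000) = 6°C.
ISA deviation = 25 − 6 = +19°C.
Density altitude = 4500 + 120 × (19) = 6780 ft.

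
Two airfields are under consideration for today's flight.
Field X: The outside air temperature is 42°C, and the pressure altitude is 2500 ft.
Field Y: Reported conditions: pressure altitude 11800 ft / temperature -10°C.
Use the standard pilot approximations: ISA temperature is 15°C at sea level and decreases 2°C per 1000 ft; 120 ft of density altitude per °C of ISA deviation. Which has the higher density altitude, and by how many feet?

Field Y by 5292 ft

Field X: ISA temp = 10°C, deviation +32°C, DA = 2500 + 120 × 32 = 6340 ft.
Field Y: ISA temp = -8.6°C, deviation -1.4°C, DA = 11800 + 120 × (-1.4) = 11632 ft.
Field Y is higher by 11632 − 6340 = 5292 ft.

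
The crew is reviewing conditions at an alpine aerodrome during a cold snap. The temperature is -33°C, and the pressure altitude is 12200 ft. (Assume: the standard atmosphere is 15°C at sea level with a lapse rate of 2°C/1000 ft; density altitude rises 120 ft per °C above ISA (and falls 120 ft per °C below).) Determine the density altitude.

ISA temperature at 12200 ft = 15 − 2 × (12200/1000) = -9.4°C.
ISA deviation = -33 − (-9.4) = -23.6°C.
Density altitude = 12200 + 120 × (-23.6) = 12200 + (-2832) = 9368 ft.

9368 ft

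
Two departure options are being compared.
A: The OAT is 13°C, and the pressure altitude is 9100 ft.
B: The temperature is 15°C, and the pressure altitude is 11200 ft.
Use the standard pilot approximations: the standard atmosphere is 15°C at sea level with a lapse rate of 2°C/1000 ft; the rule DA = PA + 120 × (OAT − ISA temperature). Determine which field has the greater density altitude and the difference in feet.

B by 2844 ft

A: ISA temp = -3.2°C, deviation +16.2°C, DA = 9100 + 120 × 16.2 = 11044 ft.
B: ISA temp = -7.4°C, deviation +22.4°C, DA = 11200 + 120 × 22.4 = 13888 ft.
B is higher by 13888 − 11044 = 2844 ft.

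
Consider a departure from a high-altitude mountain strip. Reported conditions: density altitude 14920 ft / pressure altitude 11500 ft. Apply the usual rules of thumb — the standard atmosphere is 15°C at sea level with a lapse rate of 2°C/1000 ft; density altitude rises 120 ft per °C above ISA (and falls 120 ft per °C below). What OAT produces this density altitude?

Density altitude − pressure altitude = 14920 − 11500 = +3420 ft.
At 120 ft/°C that is an ISA deviation of 3420/120 = +28.5°C.
ISA temperature at 11500 ft = 15 − 2 × (11500/1000) = -8°C.
OAT = ISA + deviation = -8 + (+28.5) = 20.5°C.

20.5°C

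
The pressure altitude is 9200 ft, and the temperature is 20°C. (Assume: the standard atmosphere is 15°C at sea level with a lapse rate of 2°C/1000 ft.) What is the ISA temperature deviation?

ISA+23.4°C

ISA temperature at 9200 ft = 15 − 2 × (9200/1000) = -3.4°C.
Deviation = OAT − ISA = 20 − (-3.4) = +23.4°C.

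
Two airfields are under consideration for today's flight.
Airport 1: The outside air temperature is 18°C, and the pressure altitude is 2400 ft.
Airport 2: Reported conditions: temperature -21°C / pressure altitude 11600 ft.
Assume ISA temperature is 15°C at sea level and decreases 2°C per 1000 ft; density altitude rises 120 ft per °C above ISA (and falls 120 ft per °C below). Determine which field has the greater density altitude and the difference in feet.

Airport 2 by 6728 ft

Airport 1: ISA temp = 10.2°C, deviation +7.8°C, DA = 2400 + 120 × 7.8 = 3336 ft.
Airport 2: ISA temp = -8.2°C, deviation -12.8°C, DA = 11600 + 120 × (-12.8) = 10064 ft.
Airport 2 is higher by 10064 − 3336 = 6728 ft.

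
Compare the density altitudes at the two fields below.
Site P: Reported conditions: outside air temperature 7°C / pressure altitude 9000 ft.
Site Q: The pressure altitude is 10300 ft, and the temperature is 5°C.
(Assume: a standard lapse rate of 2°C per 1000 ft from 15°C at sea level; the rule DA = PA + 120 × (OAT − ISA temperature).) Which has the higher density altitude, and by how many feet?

Site Q by 1372 ft

Site P: ISA temp = -3°C, deviation +10°C, DA = 9000 + 120 × 10 = 10200 ft.
Site Q: ISA temp = -5.6°C, deviation +10.6°C, DA = 10300 + 120 × 10.6 = 11572 ft.
Site Q is higher by 11572 − 10200 = 1372 ft.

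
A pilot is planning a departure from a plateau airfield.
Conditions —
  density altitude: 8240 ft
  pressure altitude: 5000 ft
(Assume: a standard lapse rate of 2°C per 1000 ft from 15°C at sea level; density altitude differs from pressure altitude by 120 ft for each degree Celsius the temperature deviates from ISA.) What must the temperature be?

Density altitude − pressure altitude = 8240 − 5000 = +3240 ft.
At 120 ft/°C that is an ISA deviation of 3240/120 = +27°C.
ISA temperature at 5000 ft = 15 − 2 × (5000/1000) = 5°C.
OAT = ISA + deviation = 5 + (+27) = 32°C.

32°C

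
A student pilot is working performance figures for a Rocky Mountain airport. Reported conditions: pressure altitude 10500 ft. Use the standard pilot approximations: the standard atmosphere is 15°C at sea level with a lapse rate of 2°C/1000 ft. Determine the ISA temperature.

-6°C

ISA temperature = 15 − 2 × (10500/1000) = 15 − 21 = -6°C.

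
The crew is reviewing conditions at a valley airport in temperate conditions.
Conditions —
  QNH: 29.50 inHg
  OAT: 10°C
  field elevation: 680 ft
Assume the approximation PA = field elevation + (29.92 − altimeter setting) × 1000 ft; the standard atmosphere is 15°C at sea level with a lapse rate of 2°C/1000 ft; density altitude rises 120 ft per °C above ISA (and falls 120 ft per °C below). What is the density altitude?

Pressure altitude = 680 + (29.92 − 29.50) × 1000 = 680 + (+420) = 1100 ft.
ISA temperature at 1100 ft = 15 − 2 × (1100/1000) = 12.8°C.
ISA deviation = 10 − 12.8 = -2.8°C.
Density altitude = 1100 + 120 × (-2.8) = 764 ft.

764 ft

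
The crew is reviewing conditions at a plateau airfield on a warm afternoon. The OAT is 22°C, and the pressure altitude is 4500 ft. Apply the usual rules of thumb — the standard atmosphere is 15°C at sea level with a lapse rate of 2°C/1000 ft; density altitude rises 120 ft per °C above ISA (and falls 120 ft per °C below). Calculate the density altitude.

ISA temperature at 4500 ft = 15 − 2 × (4500/1000) = 6°C.
ISA deviation = 22 − 6 = +16°C.
Density altitude = 4500 + 120 × (16) = 4500 + (+1920) = 6420 ft.

6420 ft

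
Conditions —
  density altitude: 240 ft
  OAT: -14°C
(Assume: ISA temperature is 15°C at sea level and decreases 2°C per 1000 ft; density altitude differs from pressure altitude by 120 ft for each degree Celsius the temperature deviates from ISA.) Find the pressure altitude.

3000 ft

DA = PA + 120 × (OAT − (15 − 2·PA/1000)) = PA + 120·OAT − 1800 + 0.24·PA = 1.24·PA + 120·OAT − 1800.
So 1.24·PA = 240 − 120 × (-14) + 1800 = 3720.
PA = 3720 / 1.24 = 3000 ft.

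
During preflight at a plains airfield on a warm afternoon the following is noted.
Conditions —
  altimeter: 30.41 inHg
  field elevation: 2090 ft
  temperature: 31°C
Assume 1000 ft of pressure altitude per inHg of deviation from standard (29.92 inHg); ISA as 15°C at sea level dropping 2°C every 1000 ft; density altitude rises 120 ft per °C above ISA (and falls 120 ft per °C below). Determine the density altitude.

3904 ft

Pressure altitude = 2090 + (29.92 − 30.41) × 1000 = 2090 + (-490) = 1600 ft.
ISA temperature at 1600 ft = 15 − 2 × (1600/1000) = 11.8°C.
ISA deviation = 31 − 11.8 = +19.2°C.
Density altitude = 1600 + 120 × (19.2) = 3904 ft.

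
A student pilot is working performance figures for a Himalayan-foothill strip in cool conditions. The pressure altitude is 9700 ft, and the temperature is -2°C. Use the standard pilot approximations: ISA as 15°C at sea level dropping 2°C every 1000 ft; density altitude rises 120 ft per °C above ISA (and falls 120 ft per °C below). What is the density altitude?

ISA temperature at 9700 ft = 15 − 2 × (9700/1000) = -4.4°C.
ISA deviation = -2 − (-4.4) = +2.4°C.
Density altitude = 9700 + 120 × (2.4) = 9700 + (+288) = 9988 ft.

9988 ft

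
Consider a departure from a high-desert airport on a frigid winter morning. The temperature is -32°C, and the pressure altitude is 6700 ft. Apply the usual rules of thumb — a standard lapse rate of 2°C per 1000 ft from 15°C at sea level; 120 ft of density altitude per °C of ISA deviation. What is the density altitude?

ISA temperature at 6700 ft = 15 − 2 × (6700/1000) = 1.6°C.
ISA deviation = -32 − 1.6 = -33.6°C.
Density altitude = 6700 + 120 × (-33.6) = 6700 + (-4032) = 2668 ft.

2668 ft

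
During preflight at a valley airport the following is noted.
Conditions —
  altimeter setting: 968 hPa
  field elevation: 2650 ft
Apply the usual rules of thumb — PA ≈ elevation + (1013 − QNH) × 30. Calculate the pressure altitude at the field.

4000 ft

Pressure correction = (1013 − 968) × 30 = +1350 ft.
Pressure altitude = 2650 + (+1350) = 4000 ft.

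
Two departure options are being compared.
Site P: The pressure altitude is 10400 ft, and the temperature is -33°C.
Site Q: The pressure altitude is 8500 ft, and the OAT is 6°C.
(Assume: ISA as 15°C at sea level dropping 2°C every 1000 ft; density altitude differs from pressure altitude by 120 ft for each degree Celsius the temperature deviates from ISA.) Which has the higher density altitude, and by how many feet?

Site P: ISA temp = -5.8°C, deviation -27.2°C, DA = 10400 + 120 × (-27.2) = 7136 ft.
Site Q: ISA temp = -2°C, deviation +8°C, DA = 8500 + 120 × 8 = 9460 ft.
Site Q is higher by 9460 − 7136 = 2324 ft.

Site Q by 2324 ft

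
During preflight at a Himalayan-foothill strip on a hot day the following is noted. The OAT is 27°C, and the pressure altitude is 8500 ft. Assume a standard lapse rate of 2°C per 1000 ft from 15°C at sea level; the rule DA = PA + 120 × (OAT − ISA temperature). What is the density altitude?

ISA temperature at 8500 ft = 15 − 2 × (8500/1000) = -2°C.
ISA deviation = 27 − (-2) = +29°C.
Density altitude = 8500 + 120 × (29) = 8500 + (+3480) = 11980 ft.

11980 ft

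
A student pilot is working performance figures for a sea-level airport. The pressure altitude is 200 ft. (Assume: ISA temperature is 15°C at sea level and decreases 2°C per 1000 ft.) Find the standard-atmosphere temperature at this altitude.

14.6°C

ISA temperature = 15 − 2 × (200/1000) = 15 − 0.4 = 14.6°C.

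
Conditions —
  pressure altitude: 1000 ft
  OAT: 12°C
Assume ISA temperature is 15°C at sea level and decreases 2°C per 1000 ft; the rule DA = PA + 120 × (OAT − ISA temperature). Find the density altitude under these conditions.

ISA temperature at 1000 ft = 15 − 2 × (1000/1000) = 13°C.
ISA deviation = 12 − 13 = -1°C.
Density altitude = 1000 + 120 × (-1) = 1000 + (-120) = 880 ft.

880 ft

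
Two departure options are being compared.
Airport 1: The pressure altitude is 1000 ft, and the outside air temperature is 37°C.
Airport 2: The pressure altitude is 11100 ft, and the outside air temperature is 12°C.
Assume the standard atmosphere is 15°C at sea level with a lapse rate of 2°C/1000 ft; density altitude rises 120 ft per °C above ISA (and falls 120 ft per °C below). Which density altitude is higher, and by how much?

Airport 1: ISA temp = 13°C, deviation +24°C, DA = 1000 + 120 × 24 = 3880 ft.
Airport 2: ISA temp = -7.2°C, deviation +19.2°C, DA = 11100 + 120 × 19.2 = 13404 ft.
Airport 2 is higher by 13404 − 3880 = 9524 ft.

Airport 2 by 9524 ft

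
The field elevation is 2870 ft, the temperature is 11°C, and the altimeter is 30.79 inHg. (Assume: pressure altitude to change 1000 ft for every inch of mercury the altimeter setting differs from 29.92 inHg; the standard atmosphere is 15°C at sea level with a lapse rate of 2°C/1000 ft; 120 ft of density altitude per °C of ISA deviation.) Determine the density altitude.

2000 ft

Pressure altitude = 2870 + (29.92 − 30.79) × 1000 = 2870 + (-870) = 2000 ft.
ISA temperature at 2000 ft = 15 − 2 × (2000/1000) = 11°C.
ISA deviation = 11 − 11 = 0°C.
Density altitude = 2000 + 120 × (0) = 2000 ft.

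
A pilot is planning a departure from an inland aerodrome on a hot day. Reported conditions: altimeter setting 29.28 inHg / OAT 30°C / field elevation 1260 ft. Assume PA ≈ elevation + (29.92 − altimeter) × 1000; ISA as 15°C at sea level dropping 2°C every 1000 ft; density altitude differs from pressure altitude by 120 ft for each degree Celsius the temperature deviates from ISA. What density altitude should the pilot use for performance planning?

4156 ft

Pressure altitude = 1260 + (29.92 − 29.28) × 1000 = 1260 + (+640) = 1900 ft.
ISA temperature at 1900 ft = 15 − 2 × (1900/1000) = 11.2°C.
ISA deviation = 30 − 11.2 = +18.8°C.
Density altitude = 1900 + 120 × (18.8) = 4156 ft.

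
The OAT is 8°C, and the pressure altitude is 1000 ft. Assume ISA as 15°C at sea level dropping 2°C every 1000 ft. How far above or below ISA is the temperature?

ISA-5°C

ISA temperature at 1000 ft = 15 − 2 × (1000/1000) = 13°C.
Deviation = OAT − ISA = 8 − 13 = -5°C.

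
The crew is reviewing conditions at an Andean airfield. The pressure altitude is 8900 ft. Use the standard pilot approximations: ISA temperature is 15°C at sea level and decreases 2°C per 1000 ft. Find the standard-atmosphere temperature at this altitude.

-2.8°C

ISA temperature = 15 − 2 × (8900/1000) = 15 − 17.8 = -2.8°C.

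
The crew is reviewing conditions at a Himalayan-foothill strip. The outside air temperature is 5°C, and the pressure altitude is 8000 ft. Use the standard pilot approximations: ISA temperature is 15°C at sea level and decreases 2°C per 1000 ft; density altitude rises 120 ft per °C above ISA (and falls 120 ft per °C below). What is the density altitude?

ISA temperature at 8000 ft = 15 − 2 × (8000/1000) = -1°C.
ISA deviation = 5 − (-1) = +6°C.
Density altitude = 8000 + 120 × (6) = 8000 + (+720) = 8720 ft.

8720 ft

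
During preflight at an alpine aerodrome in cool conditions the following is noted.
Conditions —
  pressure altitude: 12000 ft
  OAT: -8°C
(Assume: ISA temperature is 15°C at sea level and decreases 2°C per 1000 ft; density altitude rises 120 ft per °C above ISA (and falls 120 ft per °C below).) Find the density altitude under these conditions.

ISA temperature at 12000 ft = 15 − 2 × (12000/1000) = -9°C.
ISA deviation = -8 − (-9) = +1°C.
Density altitude = 12000 + 120 × (1) = 12000 + (+120) = 12120 ft.

12120 ft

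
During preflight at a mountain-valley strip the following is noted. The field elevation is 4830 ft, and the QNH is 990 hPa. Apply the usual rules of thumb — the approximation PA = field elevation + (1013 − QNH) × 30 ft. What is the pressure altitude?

5520 ft

Pressure correction = (1013 − 990) × 30 = +690 ft.
Pressure altitude = 4830 + (+690) = 5520 ft.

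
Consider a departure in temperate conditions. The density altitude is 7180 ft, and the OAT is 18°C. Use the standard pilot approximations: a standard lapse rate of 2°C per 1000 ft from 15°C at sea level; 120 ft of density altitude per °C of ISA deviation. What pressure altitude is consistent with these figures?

5500 ft

DA = PA + 120 × (OAT − (15 − 2·PA/1000)) = PA + 120·OAT − 1800 + 0.24·PA = 1.24·PA + 120·OAT − 1800.
So 1.24·PA = 7180 − 120 × 18 + 1800 = 6820.
PA = 6820 / 1.24 = 5500 ft.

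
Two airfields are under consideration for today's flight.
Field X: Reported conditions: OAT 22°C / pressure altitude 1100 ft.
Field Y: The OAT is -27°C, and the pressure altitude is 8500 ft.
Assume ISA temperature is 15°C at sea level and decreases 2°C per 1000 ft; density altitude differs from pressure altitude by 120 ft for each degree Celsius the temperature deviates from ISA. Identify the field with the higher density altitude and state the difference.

Field X: ISA temp = 12.8°C, deviation +9.2°C, DA = 1100 + 120 × 9.2 = 2204 ft.
Field Y: ISA temp = -2°C, deviation -25°C, DA = 8500 + 120 × (-25) = 5500 ft.
Field Y is higher by 5500 − 2204 = 3296 ft.

Field Y by 3296 ft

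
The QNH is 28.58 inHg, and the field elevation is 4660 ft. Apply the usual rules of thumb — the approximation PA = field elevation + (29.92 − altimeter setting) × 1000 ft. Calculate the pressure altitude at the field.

6000 ft

Pressure correction = (29.92 − 28.58) × 1000 = +1340 ft.
Pressure altitude = 4660 + (+1340) = 6000 ft.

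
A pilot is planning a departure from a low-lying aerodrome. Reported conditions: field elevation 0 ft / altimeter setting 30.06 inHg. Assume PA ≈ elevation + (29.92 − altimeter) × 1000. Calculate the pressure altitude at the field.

-140 ft

Pressure correction = (29.92 − 30.06) × 1000 = -140 ft.
Pressure altitude = 0 + (-140) = -140 ft.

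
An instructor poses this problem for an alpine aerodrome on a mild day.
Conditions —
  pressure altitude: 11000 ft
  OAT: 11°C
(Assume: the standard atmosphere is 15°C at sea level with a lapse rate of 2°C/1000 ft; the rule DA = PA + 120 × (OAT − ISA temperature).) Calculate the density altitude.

13160 ft

ISA temperature at 11000 ft = 15 − 2 × (11000/1000) = -7°C.
ISA deviation = 11 − (-7) = +18°C.
Density altitude = 11000 + 120 × (18) = 11000 + (+2160) = 13160 ft.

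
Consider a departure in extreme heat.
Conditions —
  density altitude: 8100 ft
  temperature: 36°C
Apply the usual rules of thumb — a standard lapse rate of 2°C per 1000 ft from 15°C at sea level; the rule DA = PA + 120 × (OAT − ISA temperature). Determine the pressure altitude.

DA = PA + 120 × (OAT − (15 − 2·PA/1000)) = PA + 120·OAT − 1800 + 0.24·PA = 1.24·PA + 120·OAT − 1800.
So 1.24·PA = 8100 − 120 × 36 + 1800 = 5580.
PA = 5580 / 1.24 = 4500 ft.

4500 ft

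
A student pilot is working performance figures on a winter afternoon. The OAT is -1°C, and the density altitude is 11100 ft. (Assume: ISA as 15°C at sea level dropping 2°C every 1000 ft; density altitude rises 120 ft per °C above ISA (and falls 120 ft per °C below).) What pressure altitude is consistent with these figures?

DA = PA + 120 × (OAT − (15 − 2·PA/1000)) = PA + 120·OAT − 1800 + 0.24·PA = 1.24·PA + 120·OAT − 1800.
So 1.24·PA = 11100 − 120 × (-1) + 1800 = 13020.
PA = 13020 / 1.24 = 10500 ft.

10500 ft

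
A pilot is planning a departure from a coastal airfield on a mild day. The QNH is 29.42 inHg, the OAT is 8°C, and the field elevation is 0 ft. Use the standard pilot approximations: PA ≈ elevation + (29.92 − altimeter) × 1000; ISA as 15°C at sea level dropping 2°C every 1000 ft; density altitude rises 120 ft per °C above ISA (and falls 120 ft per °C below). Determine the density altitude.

Pressure altitude = 0 + (29.92 − 29.42) × 1000 = 0 + (+500) = 500 ft.
ISA temperature at 500 ft = 15 − 2 × (500/1000) = 14°C.
ISA deviation = 8 − 14 = -6°C.
Density altitude = 500 + 120 × (-6) = -220 ft.

-220 ft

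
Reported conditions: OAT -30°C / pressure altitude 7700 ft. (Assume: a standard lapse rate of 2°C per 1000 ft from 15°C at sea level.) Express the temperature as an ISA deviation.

ISA-29.6°C

ISA temperature at 7700 ft = 15 − 2 × (7700/1000) = -0.4°C.
Deviation = OAT − ISA = -30 − (-0.4) = -29.6°C.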